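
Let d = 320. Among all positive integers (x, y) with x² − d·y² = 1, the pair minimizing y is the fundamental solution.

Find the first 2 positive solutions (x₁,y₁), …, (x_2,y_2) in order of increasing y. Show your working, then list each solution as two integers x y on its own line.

161 9
51841 2898

[17; 1,7,1,34] for √320; ℓ=4 ⇒ convergent index 3
step 0: (17, 1)  from 17·(1,0) + (0,1)
…
step 2: (143, 8)  from 7·(18,1) + (17,1)
step 3: (161, 9)  from 1·(143,8) + (18,1)
→ (161, 9).  Check: 161²=25921, 320·9²=25920, difference 1.
(161+9√320)^2 = 51841 + 2898√320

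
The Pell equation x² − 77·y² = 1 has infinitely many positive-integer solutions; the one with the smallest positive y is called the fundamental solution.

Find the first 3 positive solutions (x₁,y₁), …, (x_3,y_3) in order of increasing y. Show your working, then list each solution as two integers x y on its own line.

351 40
246401 28080
172973151 19712120

d=77: √d = [8; 1,3,2,3,1,16] (ℓ=6, even), read p_5/q_5
a_0=8:  p_0=8·1+0=8,  q_0=8·0+1=1
a_1=1:  p_1=1·8+1=9,  q_1=1·1+0=1
a_2=3:  p_2=3·9+8=35,  q_2=3·1+1=4
…
a_4=3:  p_4=3·79+35=272,  q_4=3·9+4=31
a_5=1:  p_5=1·272+79=351,  q_5=1·31+9=40
(x₁, y₁) = (351, 40);  351² − 77·40² = 1 ✓
n=2: (351,40)∘(351,40) = (351·351+77·40·40, 351·40+40·351) = (246401,28080)
n=3: (246401,28080)∘(351,40) = (351·246401+77·40·28080, 351·28080+40·246401) = (172973151,19712120)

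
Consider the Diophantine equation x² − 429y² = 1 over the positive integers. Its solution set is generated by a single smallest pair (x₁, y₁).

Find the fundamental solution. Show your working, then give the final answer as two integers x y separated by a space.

1524095 73584

d=429: √d = [20; 1,2,2,9,1,12,1,9,2,2,1,40] (ℓ=12, even), read p_11/q_11
a_0=20:  p_0=20·1+0=20,  q_0=20·0+1=1
a_1=1:  p_1=1·20+1=21,  q_1=1·1+0=1
…
a_5=1:  p_5=1·1367+145=1512,  q_5=1·66+7=73
…
a_10=2:  p_10=2·438459+208718=1085636,  q_10=2·21169+10077=52415
a_11=1:  p_11=1·1085636+438459=1524095,  q_11=1·52415+21169=73584
→ (1524095, 73584).  Check: 1524095²=2322865569025, 429·73584²=2322865569024, difference 1.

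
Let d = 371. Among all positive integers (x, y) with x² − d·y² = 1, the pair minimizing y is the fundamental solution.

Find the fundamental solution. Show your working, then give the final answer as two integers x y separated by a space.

d=371: √d = [19; 3,1,4,1,3,38] (ℓ=6, even), read p_5/q_5
step 0: (19, 1)  from 19·(1,0) + (0,1)
step 1: (58, 3)  from 3·(19,1) + (1,0)
step 2: (77, 4)  from 1·(58,3) + (19,1)
step 3: (366, 19)  from 4·(77,4) + (58,3)
step 4: (443, 23)  from 1·(366,19) + (77,4)
step 5: (1695, 88)  from 3·(443,23) + (366,19)
(x₁, y₁) = (1695, 88);  1695² − 371·88² = 1 ✓

1695 88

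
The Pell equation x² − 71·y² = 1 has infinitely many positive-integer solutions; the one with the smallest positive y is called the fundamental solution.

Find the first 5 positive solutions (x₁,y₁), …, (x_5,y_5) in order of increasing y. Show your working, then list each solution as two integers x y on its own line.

√71 → a₀=8, period (2,2,1,7,1,2,2,16); ℓ=8 even so k=7
a_0=8:  p_0=8·1+0=8,  q_0=8·0+1=1
…
a_2=2:  p_2=2·17+8=42,  q_2=2·2+1=5
a_3=1:  p_3=1·42+17=59,  q_3=1·5+2=7
a_4=7:  p_4=7·59+42=455,  q_4=7·7+5=54
a_5=1:  p_5=1·455+59=514,  q_5=1·54+7=61
a_6=2:  p_6=2·514+455=1483,  q_6=2·61+54=176
a_7=2:  p_7=2·1483+514=3480,  q_7=2·176+61=413
→ (3480, 413).  Check: 3480²=12110400, 71·413²=12110399, difference 1.
(3480+413√71)^2 = 24220799 + 2874480√71
(3480+413√71)^3 = 168576757560 + 20006380387√71
(3480+413√71)^4 = 1173294208396801 + 139244404619040√71
(3480+413√71)^5 = 8166127521864977400 + 969141036142138013√71

3480 413
24220799 2874480
168576757560 20006380387
1173294208396801 139244404619040
8166127521864977400 969141036142138013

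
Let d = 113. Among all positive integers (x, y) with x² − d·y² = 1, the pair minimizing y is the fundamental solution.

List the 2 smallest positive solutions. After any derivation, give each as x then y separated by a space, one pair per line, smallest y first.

1204353 113296
2900932297217 272896754976

[10; 1,1,1,2,2,1,1,1,20] for √113; ℓ=9 ⇒ convergent index 17
step 0: (10, 1)  from 10·(1,0) + (0,1)
…
step 2: (21, 2)  from 1·(11,1) + (10,1)
…
step 7: (489, 46)  from 1·(287,27) + (202,19)
…
step 11: (32794, 3085)  from 1·(16785,1579) + (16009,1506)
…
step 15: (445435, 41903)  from 1·(313483,29490) + (131952,12413)
step 16: (758918, 71393)  from 1·(445435,41903) + (313483,29490)
step 17: (1204353, 113296)  from 1·(758918,71393) + (445435,41903)
→ (1204353, 113296).  Check: 1204353²=1450466148609, 113·113296²=1450466148608, difference 1.
(1204353+113296√113)^2 = 2900932297217 + 272896754976√113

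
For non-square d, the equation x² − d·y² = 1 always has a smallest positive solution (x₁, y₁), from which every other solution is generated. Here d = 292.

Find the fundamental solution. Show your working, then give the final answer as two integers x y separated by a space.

2281249 133500

√292 → a₀=17, period (11,2,1,3,8,3,1,2,11,34); ℓ=10 even so k=9
a_0=17:  p_0=17·1+0=17,  q_0=17·0+1=1
…
a_2=2:  p_2=2·188+17=393,  q_2=2·11+1=23
…
a_6=3:  p_6=3·17669+2136=55143,  q_6=3·1034+125=3227
a_7=1:  p_7=1·55143+17669=72812,  q_7=1·3227+1034=4261
a_8=2:  p_8=2·72812+55143=200767,  q_8=2·4261+3227=11749
a_9=11:  p_9=11·200767+72812=2281249,  q_9=11·11749+4261=133500
(x₁, y₁) = (2281249, 133500);  2281249² − 292·133500² = 1 ✓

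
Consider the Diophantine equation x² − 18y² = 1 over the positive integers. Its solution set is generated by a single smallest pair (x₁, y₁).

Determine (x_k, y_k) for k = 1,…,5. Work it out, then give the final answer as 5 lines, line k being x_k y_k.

17 4
577 136
19601 4620
665857 156944
22619537 5331476

√18 = [4; 4,8, …], period ℓ=2 (even) → k=1
i=0: a=4 ⇒ p=4, q=1
i=1: a=4 ⇒ p=17, q=4
→ (17, 4).  Check: 17²=289, 18·4²=288, difference 1.
(17+4√18)^2 = 577 + 136√18
(17+4√18)^3 = 19601 + 4620√18
(17+4√18)^4 = 665857 + 156944√18
(17+4√18)^5 = 22619537 + 5331476√18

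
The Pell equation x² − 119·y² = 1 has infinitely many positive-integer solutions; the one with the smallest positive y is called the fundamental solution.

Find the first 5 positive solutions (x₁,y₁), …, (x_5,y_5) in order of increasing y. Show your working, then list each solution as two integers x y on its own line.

[10; 1,9,1,20] for √119; ℓ=4 ⇒ convergent index 3
a_0=10:  p_0=10·1+0=10,  q_0=10·0+1=1
…
a_2=9:  p_2=9·11+10=109,  q_2=9·1+1=10
a_3=1:  p_3=1·109+11=120,  q_3=1·10+1=11
→ (120, 11).  Check: 120²=14400, 119·11²=14399, difference 1.
(x_2, y_2) = (120·120 + 119·11·11, 120·11 + 11·120) = (28799, 2640)
(x_3, y_3) = (120·28799 + 119·11·2640, 120·2640 + 11·28799) = (6911640, 633589)
(x_4, y_4) = (120·6911640 + 119·11·633589, 120·633589 + 11·6911640) = (1658764801, 152058720)
(x_5, y_5) = (120·1658764801 + 119·11·152058720, 120·152058720 + 11·1658764801) = (398096640600, 36493459211)

120 11
28799 2640
6911640 633589
1658764801 152058720
398096640600 36493459211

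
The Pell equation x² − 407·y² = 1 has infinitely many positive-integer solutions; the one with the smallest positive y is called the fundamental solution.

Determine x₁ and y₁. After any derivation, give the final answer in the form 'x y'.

√407 → a₀=20, period (5,1,2,1,5,40); ℓ=6 even so k=5
i=0: a=20 ⇒ p=20, q=1
i=1: a=5 ⇒ p=101, q=5
i=2: a=1 ⇒ p=121, q=6
i=3: a=2 ⇒ p=343, q=17
i=4: a=1 ⇒ p=464, q=23
i=5: a=5 ⇒ p=2663, q=132
→ (2663, 132).  Check: 2663²=7091569, 407·132²=7091568, difference 1.

2663 132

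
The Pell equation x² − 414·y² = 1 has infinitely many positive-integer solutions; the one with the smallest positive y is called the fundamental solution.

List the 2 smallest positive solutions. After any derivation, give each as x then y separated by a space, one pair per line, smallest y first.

√414 → a₀=20, period (2,1,7,2,7,1,2,40); ℓ=8 even so k=7
step 0: (20, 1)  from 20·(1,0) + (0,1)
step 1: (41, 2)  from 2·(20,1) + (1,0)
…
step 4: (997, 49)  from 2·(468,23) + (61,3)
step 5: (7447, 366)  from 7·(997,49) + (468,23)
step 6: (8444, 415)  from 1·(7447,366) + (997,49)
step 7: (24335, 1196)  from 2·(8444,415) + (7447,366)
fundamental: x₁=24335, y₁=1196  (since 592192225 − 414·1430416 = 1)
(x_2, y_2) = (24335·24335 + 414·1196·1196, 24335·1196 + 1196·24335) = (1184384449, 58209320)

24335 1196
1184384449 58209320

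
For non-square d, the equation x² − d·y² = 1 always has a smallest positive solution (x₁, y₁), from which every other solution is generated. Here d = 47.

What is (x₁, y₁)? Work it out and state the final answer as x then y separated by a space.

√47 → a₀=6, period (1,5,1,12); ℓ=4 even so k=3
k=0  a_k=6  p_k/q_k = 6/1
k=1  a_k=1  p_k/q_k = 7/1
k=2  a_k=5  p_k/q_k = 41/6
k=3  a_k=1  p_k/q_k = 48/7
fundamental: x₁=48, y₁=7  (since 2304 − 47·49 = 1)

48 7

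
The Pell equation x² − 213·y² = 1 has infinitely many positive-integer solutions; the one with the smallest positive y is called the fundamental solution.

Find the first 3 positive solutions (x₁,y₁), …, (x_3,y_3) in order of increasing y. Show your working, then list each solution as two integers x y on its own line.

194399 13320
75581942401 5178789360
29386108041429599 2013502945575960

√213 → a₀=14, period (1,1,2,6,1,8,1,6,2,1,1,28); ℓ=12 even so k=11
i=0: a=14 ⇒ p=14, q=1
i=1: a=1 ⇒ p=15, q=1
…
i=3: a=2 ⇒ p=73, q=5
i=4: a=6 ⇒ p=467, q=32
i=5: a=1 ⇒ p=540, q=37
…
i=8: a=6 ⇒ p=36749, q=2518
…
i=10: a=1 ⇒ p=115574, q=7919
i=11: a=1 ⇒ p=194399, q=13320
→ (194399, 13320).  Check: 194399²=37790971201, 213·13320²=37790971200, difference 1.
k=2:  x_2 = 194399·194399+213·13320·13320 = 75581942401,  y_2 = 194399·13320+13320·194399 = 5178789360
k=3:  x_3 = 194399·75581942401+213·13320·5178789360 = 29386108041429599,  y_3 = 194399·5178789360+13320·75581942401 = 2013502945575960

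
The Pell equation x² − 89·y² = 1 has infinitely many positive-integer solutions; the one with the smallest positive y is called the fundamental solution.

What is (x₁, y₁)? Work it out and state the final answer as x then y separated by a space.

500001 53000

√89 → a₀=9, period (2,3,3,2,18); ℓ=5 odd so k=9
i=0: a=9 ⇒ p=9, q=1
…
i=2: a=3 ⇒ p=66, q=7
…
i=5: a=18 ⇒ p=9217, q=977
i=6: a=2 ⇒ p=18934, q=2007
…
i=8: a=3 ⇒ p=216991, q=23001
i=9: a=2 ⇒ p=500001, q=53000
→ (500001, 53000).  Check: 500001²=250001000001, 89·53000²=250001000000, difference 1.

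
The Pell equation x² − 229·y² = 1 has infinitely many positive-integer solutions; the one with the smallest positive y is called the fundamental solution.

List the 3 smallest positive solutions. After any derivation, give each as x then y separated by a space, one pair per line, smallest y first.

√229 = [15; 7,1,1,7,30, …], period ℓ=5 (odd) → k=9
k=0  a_k=15  p_k/q_k = 15/1
k=1  a_k=7  p_k/q_k = 106/7
…
k=3  a_k=1  p_k/q_k = 227/15
…
k=5  a_k=30  p_k/q_k = 51527/3405
…
k=7  a_k=1  p_k/q_k = 413926/27353
k=8  a_k=1  p_k/q_k = 776325/51301
k=9  a_k=7  p_k/q_k = 5848201/386460
(x₁, y₁) = (5848201, 386460);  5848201² − 229·386460² = 1 ✓
k=2:  x_2 = 5848201·5848201+229·386460·386460 = 68402909872801,  y_2 = 5848201·386460+386460·5848201 = 4520191516920
k=3:  x_3 = 5848201·68402909872801+229·386460·4520191516920 = 800067931842043513801,  y_3 = 5848201·4520191516920+386460·68402909872801 = 52869977098885735380

5848201 386460
68402909872801 4520191516920
800067931842043513801 52869977098885735380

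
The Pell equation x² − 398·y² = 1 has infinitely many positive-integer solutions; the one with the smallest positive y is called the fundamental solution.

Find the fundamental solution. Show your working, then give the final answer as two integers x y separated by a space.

√398 = [19; 1,18,1,38, …], period ℓ=4 (even) → k=3
i=0: a=19 ⇒ p=19, q=1
i=1: a=1 ⇒ p=20, q=1
i=2: a=18 ⇒ p=379, q=19
i=3: a=1 ⇒ p=399, q=20
fundamental: x₁=399, y₁=20  (since 159201 − 398·400 = 1)

399 20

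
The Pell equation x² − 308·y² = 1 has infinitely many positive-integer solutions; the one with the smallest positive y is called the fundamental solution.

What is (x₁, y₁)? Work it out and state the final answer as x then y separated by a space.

351 20

d=308: √d = [17; 1,1,4,1,1,34] (ℓ=6, even), read p_5/q_5
a_0=17:  p_0=17·1+0=17,  q_0=17·0+1=1
a_1=1:  p_1=1·17+1=18,  q_1=1·1+0=1
a_2=1:  p_2=1·18+17=35,  q_2=1·1+1=2
…
a_4=1:  p_4=1·158+35=193,  q_4=1·9+2=11
a_5=1:  p_5=1·193+158=351,  q_5=1·11+9=20
fundamental: x₁=351, y₁=20  (since 123201 − 308·400 = 1)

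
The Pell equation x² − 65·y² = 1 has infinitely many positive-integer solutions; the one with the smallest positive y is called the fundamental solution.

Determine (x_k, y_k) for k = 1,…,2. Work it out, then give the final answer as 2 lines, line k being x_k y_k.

[8; 16] for √65; ℓ=1 ⇒ convergent index 1
i=0: a=8 ⇒ p=8, q=1
i=1: a=16 ⇒ p=129, q=16
fundamental: x₁=129, y₁=16  (since 16641 − 65·256 = 1)
k=2:  x_2 = 129·129+65·16·16 = 33281,  y_2 = 129·16+16·129 = 4128

129 16
33281 4128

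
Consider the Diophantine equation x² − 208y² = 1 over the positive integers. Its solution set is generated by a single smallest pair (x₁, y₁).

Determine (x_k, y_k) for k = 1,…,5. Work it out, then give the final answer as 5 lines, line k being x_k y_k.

649 45
842401 58410
1093435849 75816135
1419278889601 98409284820
1842222905266249 127735175880225

√208 → a₀=14, period (2,2,1,2,2,28); ℓ=6 even so k=5
a_0=14:  p_0=14·1+0=14,  q_0=14·0+1=1
a_1=2:  p_1=2·14+1=29,  q_1=2·1+0=2
…
a_3=1:  p_3=1·72+29=101,  q_3=1·5+2=7
a_4=2:  p_4=2·101+72=274,  q_4=2·7+5=19
a_5=2:  p_5=2·274+101=649,  q_5=2·19+7=45
(x₁, y₁) = (649, 45);  649² − 208·45² = 1 ✓
(649+45√208)^2 = 842401 + 58410√208
(649+45√208)^3 = 1093435849 + 75816135√208
(649+45√208)^4 = 1419278889601 + 98409284820√208
(649+45√208)^5 = 1842222905266249 + 127735175880225√208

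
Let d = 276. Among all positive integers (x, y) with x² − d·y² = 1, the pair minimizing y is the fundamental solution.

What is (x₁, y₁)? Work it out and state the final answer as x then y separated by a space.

7775 468

√276 = [16; 1,1,1,1,2,2,2,1,1,1,1,32, …], period ℓ=12 (even) → k=11
step 0: (16, 1)  from 16·(1,0) + (0,1)
step 1: (17, 1)  from 1·(16,1) + (1,0)
step 2: (33, 2)  from 1·(17,1) + (16,1)
…
step 4: (83, 5)  from 1·(50,3) + (33,2)
step 5: (216, 13)  from 2·(83,5) + (50,3)
step 6: (515, 31)  from 2·(216,13) + (83,5)
step 7: (1246, 75)  from 2·(515,31) + (216,13)
…
step 9: (3007, 181)  from 1·(1761,106) + (1246,75)
step 10: (4768, 287)  from 1·(3007,181) + (1761,106)
step 11: (7775, 468)  from 1·(4768,287) + (3007,181)
(x₁, y₁) = (7775, 468);  7775² − 276·468² = 1 ✓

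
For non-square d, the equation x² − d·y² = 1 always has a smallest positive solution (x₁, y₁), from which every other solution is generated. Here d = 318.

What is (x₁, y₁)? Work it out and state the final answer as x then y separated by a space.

d=318: √d = [17; 1,4,1,34] (ℓ=4, even), read p_3/q_3
k=0  a_k=17  p_k/q_k = 17/1
…
k=2  a_k=4  p_k/q_k = 89/5
k=3  a_k=1  p_k/q_k = 107/6
→ (107, 6).  Check: 107²=11449, 318·6²=11448, difference 1.

107 6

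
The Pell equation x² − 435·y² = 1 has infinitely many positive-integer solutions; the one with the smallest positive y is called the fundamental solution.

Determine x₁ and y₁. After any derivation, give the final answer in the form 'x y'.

√435 → a₀=20, period (1,5,1,40); ℓ=4 even so k=3
k=0  a_k=20  p_k/q_k = 20/1
k=1  a_k=1  p_k/q_k = 21/1
k=2  a_k=5  p_k/q_k = 125/6
k=3  a_k=1  p_k/q_k = 146/7
→ (146, 7).  Check: 146²=21316, 435·7²=21315, difference 1.

146 7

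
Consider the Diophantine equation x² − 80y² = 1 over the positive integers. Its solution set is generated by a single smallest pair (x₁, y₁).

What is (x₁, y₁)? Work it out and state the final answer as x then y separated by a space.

√80 → a₀=8, period (1,16); ℓ=2 even so k=1
step 0: (8, 1)  from 8·(1,0) + (0,1)
step 1: (9, 1)  from 1·(8,1) + (1,0)
→ (9, 1).  Check: 9²=81, 80·1²=80, difference 1.

9 1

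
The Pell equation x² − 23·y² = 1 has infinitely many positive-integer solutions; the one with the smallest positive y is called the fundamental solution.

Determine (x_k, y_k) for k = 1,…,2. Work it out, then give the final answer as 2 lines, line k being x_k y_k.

√23 → a₀=4, period (1,3,1,8); ℓ=4 even so k=3
a_0=4:  p_0=4·1+0=4,  q_0=4·0+1=1
a_1=1:  p_1=1·4+1=5,  q_1=1·1+0=1
a_2=3:  p_2=3·5+4=19,  q_2=3·1+1=4
a_3=1:  p_3=1·19+5=24,  q_3=1·4+1=5
→ (24, 5).  Check: 24²=576, 23·5²=575, difference 1.
n=2: (24,5)∘(24,5) = (24·24+23·5·5, 24·5+5·24) = (1151,240)

24 5
1151 240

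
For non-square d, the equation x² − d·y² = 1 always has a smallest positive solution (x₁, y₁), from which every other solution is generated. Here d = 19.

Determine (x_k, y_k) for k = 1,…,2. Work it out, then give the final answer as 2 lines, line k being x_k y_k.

√19 → a₀=4, period (2,1,3,1,2,8); ℓ=6 even so k=5
a_0=4:  p_0=4·1+0=4,  q_0=4·0+1=1
a_1=2:  p_1=2·4+1=9,  q_1=2·1+0=2
…
a_4=1:  p_4=1·48+13=61,  q_4=1·11+3=14
a_5=2:  p_5=2·61+48=170,  q_5=2·14+11=39
→ (170, 39).  Check: 170²=28900, 19·39²=28899, difference 1.
k=2:  x_2 = 170·170+19·39·39 = 57799,  y_2 = 170·39+39·170 = 13260

170 39
57799 13260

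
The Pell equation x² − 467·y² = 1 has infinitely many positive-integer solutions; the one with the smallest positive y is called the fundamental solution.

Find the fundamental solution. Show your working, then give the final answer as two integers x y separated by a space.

[21; 1,1,1,1,3,…,1,1,42] for √467; ℓ=14 ⇒ convergent index 13
i=0: a=21 ⇒ p=21, q=1
…
i=3: a=1 ⇒ p=65, q=3
i=4: a=1 ⇒ p=108, q=5
i=5: a=3 ⇒ p=389, q=18
i=6: a=3 ⇒ p=1275, q=59
i=7: a=21 ⇒ p=27164, q=1257
i=8: a=3 ⇒ p=82767, q=3830
…
i=10: a=1 ⇒ p=358232, q=16577
i=11: a=1 ⇒ p=633697, q=29324
i=12: a=1 ⇒ p=991929, q=45901
i=13: a=1 ⇒ p=1625626, q=75225
→ (1625626, 75225).  Check: 1625626²=2642659891876, 467·75225²=2642659891875, difference 1.

1625626 75225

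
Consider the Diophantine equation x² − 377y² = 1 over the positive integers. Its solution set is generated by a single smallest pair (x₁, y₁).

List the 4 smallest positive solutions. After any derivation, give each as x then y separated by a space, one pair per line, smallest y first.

233 12
108577 5592
50596649 2605860
23577929857 1214325168

√377 = [19; 2,2,2,38, …], period ℓ=4 (even) → k=3
i=0: a=19 ⇒ p=19, q=1
i=1: a=2 ⇒ p=39, q=2
i=2: a=2 ⇒ p=97, q=5
i=3: a=2 ⇒ p=233, q=12
(x₁, y₁) = (233, 12);  233² − 377·12² = 1 ✓
n=2: (233,12)∘(233,12) = (233·233+377·12·12, 233·12+12·233) = (108577,5592)
n=3: (108577,5592)∘(233,12) = (233·108577+377·12·5592, 233·5592+12·108577) = (50596649,2605860)
n=4: (50596649,2605860)∘(233,12) = (233·50596649+377·12·2605860, 233·2605860+12·50596649) = (23577929857,1214325168)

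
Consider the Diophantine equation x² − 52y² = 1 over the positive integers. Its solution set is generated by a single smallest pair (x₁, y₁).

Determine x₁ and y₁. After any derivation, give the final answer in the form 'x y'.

d=52: √d = [7; 4,1,2,1,4,14] (ℓ=6, even), read p_5/q_5
k=0  a_k=7  p_k/q_k = 7/1
k=1  a_k=4  p_k/q_k = 29/4
k=2  a_k=1  p_k/q_k = 36/5
…
k=4  a_k=1  p_k/q_k = 137/19
k=5  a_k=4  p_k/q_k = 649/90
→ (649, 90).  Check: 649²=421201, 52·90²=421200, difference 1.

649 90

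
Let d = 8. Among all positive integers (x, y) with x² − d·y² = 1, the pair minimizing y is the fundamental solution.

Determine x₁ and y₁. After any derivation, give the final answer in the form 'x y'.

√8 = [2; 1,4, …], period ℓ=2 (even) → k=1
step 0: (2, 1)  from 2·(1,0) + (0,1)
step 1: (3, 1)  from 1·(2,1) + (1,0)
→ (3, 1).  Check: 3²=9, 8·1²=8, difference 1.

3 1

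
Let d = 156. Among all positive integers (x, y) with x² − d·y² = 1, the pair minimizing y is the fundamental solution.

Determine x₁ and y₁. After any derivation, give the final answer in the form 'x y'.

√156 = [12; 2,24, …], period ℓ=2 (even) → k=1
k=0  a_k=12  p_k/q_k = 12/1
k=1  a_k=2  p_k/q_k = 25/2
→ (25, 2).  Check: 25²=625, 156·2²=624, difference 1.

25 2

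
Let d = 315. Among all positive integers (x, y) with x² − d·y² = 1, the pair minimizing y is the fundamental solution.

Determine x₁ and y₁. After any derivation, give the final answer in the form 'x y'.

71 4

√315 → a₀=17, period (1,2,1,34); ℓ=4 even so k=3
step 0: (17, 1)  from 17·(1,0) + (0,1)
step 1: (18, 1)  from 1·(17,1) + (1,0)
step 2: (53, 3)  from 2·(18,1) + (17,1)
step 3: (71, 4)  from 1·(53,3) + (18,1)
fundamental: x₁=71, y₁=4  (since 5041 − 315·16 = 1)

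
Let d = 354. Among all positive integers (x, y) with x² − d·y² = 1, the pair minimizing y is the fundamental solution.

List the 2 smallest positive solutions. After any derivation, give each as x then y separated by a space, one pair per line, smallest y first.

258065 13716
133195088449 7079239080

[18; 1,4,2,2,18,2,2,4,1,36] for √354; ℓ=10 ⇒ convergent index 9
step 0: (18, 1)  from 18·(1,0) + (0,1)
…
step 3: (207, 11)  from 2·(94,5) + (19,1)
step 4: (508, 27)  from 2·(207,11) + (94,5)
…
step 8: (210294, 11177)  from 4·(47771,2539) + (19210,1021)
step 9: (258065, 13716)  from 1·(210294,11177) + (47771,2539)
fundamental: x₁=258065, y₁=13716  (since 66597544225 − 354·188128656 = 1)
k=2:  x_2 = 258065·258065+354·13716·13716 = 133195088449,  y_2 = 258065·13716+13716·258065 = 7079239080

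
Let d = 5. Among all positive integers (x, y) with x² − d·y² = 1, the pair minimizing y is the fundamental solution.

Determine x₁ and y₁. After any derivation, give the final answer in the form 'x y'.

√5 = [2; 4, …], period ℓ=1 (odd) → k=1
k=0  a_k=2  p_k/q_k = 2/1
k=1  a_k=4  p_k/q_k = 9/4
(x₁, y₁) = (9, 4);  9² − 5·4² = 1 ✓

9 4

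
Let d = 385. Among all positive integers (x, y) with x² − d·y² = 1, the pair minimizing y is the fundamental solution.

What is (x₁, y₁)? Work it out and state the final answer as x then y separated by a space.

[19; 1,1,1,1,1,…,1,1,38] for √385; ℓ=16 ⇒ convergent index 15
i=0: a=19 ⇒ p=19, q=1
…
i=7: a=1 ⇒ p=726, q=37
…
i=10: a=3 ⇒ p=10262, q=523
…
i=14: a=1 ⇒ p=59551, q=3035
i=15: a=1 ⇒ p=95831, q=4884
(x₁, y₁) = (95831, 4884);  95831² − 385·4884² = 1 ✓

95831 4884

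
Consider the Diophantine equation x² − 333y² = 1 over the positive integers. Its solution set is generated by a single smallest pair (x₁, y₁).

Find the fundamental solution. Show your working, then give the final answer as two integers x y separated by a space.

√333 → a₀=18, period (4,36); ℓ=2 even so k=1
i=0: a=18 ⇒ p=18, q=1
i=1: a=4 ⇒ p=73, q=4
(x₁, y₁) = (73, 4);  73² − 333·4² = 1 ✓

73 4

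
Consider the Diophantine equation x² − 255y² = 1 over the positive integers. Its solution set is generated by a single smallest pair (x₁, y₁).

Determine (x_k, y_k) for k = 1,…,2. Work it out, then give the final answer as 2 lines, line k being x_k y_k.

[15; 1,30] for √255; ℓ=2 ⇒ convergent index 1
a_0=15:  p_0=15·1+0=15,  q_0=15·0+1=1
a_1=1:  p_1=1·15+1=16,  q_1=1·1+0=1
→ (16, 1).  Check: 16²=256, 255·1²=255, difference 1.
n=2: (16,1)∘(16,1) = (16·16+255·1·1, 16·1+1·16) = (511,32)

16 1
511 32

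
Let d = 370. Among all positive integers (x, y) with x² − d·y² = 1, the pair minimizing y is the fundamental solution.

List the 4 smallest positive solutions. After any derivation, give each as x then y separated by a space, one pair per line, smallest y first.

[19; 4,4,38] for √370; ℓ=3 ⇒ convergent index 5
i=0: a=19 ⇒ p=19, q=1
…
i=4: a=4 ⇒ p=50339, q=2617
i=5: a=4 ⇒ p=213859, q=11118
(x₁, y₁) = (213859, 11118);  213859² − 370·11118² = 1 ✓
(x_2, y_2) = (213859·213859 + 370·11118·11118, 213859·11118 + 11118·213859) = (91471343761, 4755368724)
(x_3, y_3) = (213859·91471343761 + 370·11118·4755368724, 213859·4755368724 + 11118·91471343761) = (39123940210553539, 2033956799880714)
(x_4, y_4) = (213859·39123940210553539 + 370·11118·2033956799880714, 213859·2033956799880714 + 11118·39123940210553539) = (16734013458886067250241, 869959934526623861928)

213859 11118
91471343761 4755368724
39123940210553539 2033956799880714
16734013458886067250241 869959934526623861928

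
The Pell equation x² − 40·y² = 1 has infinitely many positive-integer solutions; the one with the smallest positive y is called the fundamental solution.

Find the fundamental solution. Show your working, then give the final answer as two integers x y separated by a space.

19 3

[6; 3,12] for √40; ℓ=2 ⇒ convergent index 1
step 0: (6, 1)  from 6·(1,0) + (0,1)
step 1: (19, 3)  from 3·(6,1) + (1,0)
fundamental: x₁=19, y₁=3  (since 361 − 40·9 = 1)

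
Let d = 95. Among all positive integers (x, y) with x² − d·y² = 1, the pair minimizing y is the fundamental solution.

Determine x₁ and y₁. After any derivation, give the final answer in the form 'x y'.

√95 → a₀=9, period (1,2,1,18); ℓ=4 even so k=3
step 0: (9, 1)  from 9·(1,0) + (0,1)
step 1: (10, 1)  from 1·(9,1) + (1,0)
step 2: (29, 3)  from 2·(10,1) + (9,1)
step 3: (39, 4)  from 1·(29,3) + (10,1)
→ (39, 4).  Check: 39²=1521, 95·4²=1520, difference 1.

39 4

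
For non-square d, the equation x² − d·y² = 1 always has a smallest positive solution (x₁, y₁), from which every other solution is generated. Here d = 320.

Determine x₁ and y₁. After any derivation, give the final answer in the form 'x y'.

√320 → a₀=17, period (1,7,1,34); ℓ=4 even so k=3
step 0: (17, 1)  from 17·(1,0) + (0,1)
…
step 2: (143, 8)  from 7·(18,1) + (17,1)
step 3: (161, 9)  from 1·(143,8) + (18,1)
(x₁, y₁) = (161, 9);  161² − 320·9² = 1 ✓

161 9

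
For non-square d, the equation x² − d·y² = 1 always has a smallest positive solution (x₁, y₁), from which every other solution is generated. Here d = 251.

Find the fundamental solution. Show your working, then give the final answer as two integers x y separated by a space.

√251 = [15; 1,5,2,1,2,…,5,1,30, …], period ℓ=14 (even) → k=13
a_0=15:  p_0=15·1+0=15,  q_0=15·0+1=1
a_1=1:  p_1=1·15+1=16,  q_1=1·1+0=1
a_2=5:  p_2=5·16+15=95,  q_2=5·1+1=6
…
a_4=1:  p_4=1·206+95=301,  q_4=1·13+6=19
a_5=2:  p_5=2·301+206=808,  q_5=2·19+13=51
a_6=2:  p_6=2·808+301=1917,  q_6=2·51+19=121
a_7=15:  p_7=15·1917+808=29563,  q_7=15·121+51=1866
…
a_9=2:  p_9=2·61043+29563=151649,  q_9=2·3853+1866=9572
a_10=1:  p_10=1·151649+61043=212692,  q_10=1·9572+3853=13425
a_11=2:  p_11=2·212692+151649=577033,  q_11=2·13425+9572=36422
a_12=5:  p_12=5·577033+212692=3097857,  q_12=5·36422+13425=195535
a_13=1:  p_13=1·3097857+577033=3674890,  q_13=1·195535+36422=231957
(x₁, y₁) = (3674890, 231957);  3674890² − 251·231957² = 1 ✓

3674890 231957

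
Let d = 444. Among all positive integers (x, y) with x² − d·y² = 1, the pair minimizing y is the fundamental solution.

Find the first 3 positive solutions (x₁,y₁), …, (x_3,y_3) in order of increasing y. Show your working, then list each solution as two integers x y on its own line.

295 14
174049 8260
102688615 4873386

[21; 14,42] for √444; ℓ=2 ⇒ convergent index 1
i=0: a=21 ⇒ p=21, q=1
i=1: a=14 ⇒ p=295, q=14
(x₁, y₁) = (295, 14);  295² − 444·14² = 1 ✓
k=2:  x_2 = 295·295+444·14·14 = 174049,  y_2 = 295·14+14·295 = 8260
k=3:  x_3 = 295·174049+444·14·8260 = 102688615,  y_3 = 295·8260+14·174049 = 4873386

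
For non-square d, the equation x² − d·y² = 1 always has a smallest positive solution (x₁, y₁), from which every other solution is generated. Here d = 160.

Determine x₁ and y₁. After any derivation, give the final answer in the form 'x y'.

√160 → a₀=12, period (1,1,1,5,1,1,1,24); ℓ=8 even so k=7
i=0: a=12 ⇒ p=12, q=1
…
i=3: a=1 ⇒ p=38, q=3
…
i=6: a=1 ⇒ p=468, q=37
i=7: a=1 ⇒ p=721, q=57
(x₁, y₁) = (721, 57);  721² − 160·57² = 1 ✓

721 57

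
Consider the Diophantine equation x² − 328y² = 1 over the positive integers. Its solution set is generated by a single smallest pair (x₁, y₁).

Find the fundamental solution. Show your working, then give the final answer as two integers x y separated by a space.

163 9

√328 = [18; 9,36, …], period ℓ=2 (even) → k=1
k=0  a_k=18  p_k/q_k = 18/1
k=1  a_k=9  p_k/q_k = 163/9
(x₁, y₁) = (163, 9);  163² − 328·9² = 1 ✓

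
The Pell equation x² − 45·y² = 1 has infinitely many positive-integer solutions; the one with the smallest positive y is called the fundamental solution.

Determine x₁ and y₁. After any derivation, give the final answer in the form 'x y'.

161 24

d=45: √d = [6; 1,2,2,2,1,12] (ℓ=6, even), read p_5/q_5
step 0: (6, 1)  from 6·(1,0) + (0,1)
step 1: (7, 1)  from 1·(6,1) + (1,0)
step 2: (20, 3)  from 2·(7,1) + (6,1)
step 3: (47, 7)  from 2·(20,3) + (7,1)
step 4: (114, 17)  from 2·(47,7) + (20,3)
step 5: (161, 24)  from 1·(114,17) + (47,7)
(x₁, y₁) = (161, 24);  161² − 45·24² = 1 ✓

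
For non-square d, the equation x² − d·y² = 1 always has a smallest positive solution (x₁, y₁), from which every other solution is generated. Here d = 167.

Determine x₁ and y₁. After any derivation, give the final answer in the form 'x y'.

√167 → a₀=12, period (1,11,1,24); ℓ=4 even so k=3
a_0=12:  p_0=12·1+0=12,  q_0=12·0+1=1
a_1=1:  p_1=1·12+1=13,  q_1=1·1+0=1
a_2=11:  p_2=11·13+12=155,  q_2=11·1+1=12
a_3=1:  p_3=1·155+13=168,  q_3=1·12+1=13
(x₁, y₁) = (168, 13);  168² − 167·13² = 1 ✓

168 13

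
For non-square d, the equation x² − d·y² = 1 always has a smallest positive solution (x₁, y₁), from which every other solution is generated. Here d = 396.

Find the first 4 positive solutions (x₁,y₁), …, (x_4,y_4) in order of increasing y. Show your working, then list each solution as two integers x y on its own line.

199 10
79201 3980
31521799 1584030
12545596801 630439960

d=396: √d = [19; 1,8,1,38] (ℓ=4, even), read p_3/q_3
i=0: a=19 ⇒ p=19, q=1
i=1: a=1 ⇒ p=20, q=1
i=2: a=8 ⇒ p=179, q=9
i=3: a=1 ⇒ p=199, q=10
→ (199, 10).  Check: 199²=39601, 396·10²=39600, difference 1.
k=2:  x_2 = 199·199+396·10·10 = 79201,  y_2 = 199·10+10·199 = 3980
k=3:  x_3 = 199·79201+396·10·3980 = 31521799,  y_3 = 199·3980+10·79201 = 1584030
k=4:  x_4 = 199·31521799+396·10·1584030 = 12545596801,  y_4 = 199·1584030+10·31521799 = 630439960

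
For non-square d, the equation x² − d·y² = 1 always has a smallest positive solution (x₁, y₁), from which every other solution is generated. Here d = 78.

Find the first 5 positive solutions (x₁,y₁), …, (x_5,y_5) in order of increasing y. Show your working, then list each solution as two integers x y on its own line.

[8; 1,4,1,16] for √78; ℓ=4 ⇒ convergent index 3
a_0=8:  p_0=8·1+0=8,  q_0=8·0+1=1
…
a_2=4:  p_2=4·9+8=44,  q_2=4·1+1=5
a_3=1:  p_3=1·44+9=53,  q_3=1·5+1=6
(x₁, y₁) = (53, 6);  53² − 78·6² = 1 ✓
k=2:  x_2 = 53·53+78·6·6 = 5617,  y_2 = 53·6+6·53 = 636
k=3:  x_3 = 53·5617+78·6·636 = 595349,  y_3 = 53·636+6·5617 = 67410
k=4:  x_4 = 53·595349+78·6·67410 = 63101377,  y_4 = 53·67410+6·595349 = 7144824
k=5:  x_5 = 53·63101377+78·6·7144824 = 6688150613,  y_5 = 53·7144824+6·63101377 = 757283934

53 6
5617 636
595349 67410
63101377 7144824
6688150613 757283934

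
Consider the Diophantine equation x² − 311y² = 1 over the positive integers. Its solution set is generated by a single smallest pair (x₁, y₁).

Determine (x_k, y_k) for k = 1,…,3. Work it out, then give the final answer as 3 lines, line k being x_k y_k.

16883880 957397
570130807708799 32329152120720
19252040283316857636360 1091683049815963029803

[17; 1,1,1,2,1,…,1,1,34] for √311; ℓ=16 ⇒ convergent index 15
a_0=17:  p_0=17·1+0=17,  q_0=17·0+1=1
a_1=1:  p_1=1·17+1=18,  q_1=1·1+0=1
a_2=1:  p_2=1·18+17=35,  q_2=1·1+1=2
a_3=1:  p_3=1·35+18=53,  q_3=1·2+1=3
a_4=2:  p_4=2·53+35=141,  q_4=2·3+2=8
…
a_6=6:  p_6=6·194+141=1305,  q_6=6·11+8=74
a_7=3:  p_7=3·1305+194=4109,  q_7=3·74+11=233
a_8=17:  p_8=17·4109+1305=71158,  q_8=17·233+74=4035
a_9=3:  p_9=3·71158+4109=217583,  q_9=3·4035+233=12338
a_10=6:  p_10=6·217583+71158=1376656,  q_10=6·12338+4035=78063
a_11=1:  p_11=1·1376656+217583=1594239,  q_11=1·78063+12338=90401
a_12=2:  p_12=2·1594239+1376656=4565134,  q_12=2·90401+78063=258865
a_13=1:  p_13=1·4565134+1594239=6159373,  q_13=1·258865+90401=349266
a_14=1:  p_14=1·6159373+4565134=10724507,  q_14=1·349266+258865=608131
a_15=1:  p_15=1·10724507+6159373=16883880,  q_15=1·608131+349266=957397
→ (16883880, 957397).  Check: 16883880²=285065403854400, 311·957397²=285065403854399, difference 1.
n=2: (16883880,957397)∘(16883880,957397) = (16883880·16883880+311·957397·957397, 16883880·957397+957397·16883880) = (570130807708799,32329152120720)
n=3: (570130807708799,32329152120720)∘(16883880,957397) = (16883880·570130807708799+311·957397·32329152120720, 16883880·32329152120720+957397·570130807708799) = (19252040283316857636360,1091683049815963029803)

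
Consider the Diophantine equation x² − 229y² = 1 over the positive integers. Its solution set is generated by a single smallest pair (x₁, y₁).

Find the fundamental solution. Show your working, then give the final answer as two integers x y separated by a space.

5848201 386460

[15; 7,1,1,7,30] for √229; ℓ=5 ⇒ convergent index 9
k=0  a_k=15  p_k/q_k = 15/1
…
k=7  a_k=1  p_k/q_k = 413926/27353
k=8  a_k=1  p_k/q_k = 776325/51301
k=9  a_k=7  p_k/q_k = 5848201/386460
→ (5848201, 386460).  Check: 5848201²=34201454936401, 229·386460²=34201454936400, difference 1.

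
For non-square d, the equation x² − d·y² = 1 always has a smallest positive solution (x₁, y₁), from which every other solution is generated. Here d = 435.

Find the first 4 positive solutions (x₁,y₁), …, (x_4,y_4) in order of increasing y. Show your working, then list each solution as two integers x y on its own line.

146 7
42631 2044
12448106 596841
3634804321 174275528

√435 = [20; 1,5,1,40, …], period ℓ=4 (even) → k=3
k=0  a_k=20  p_k/q_k = 20/1
…
k=2  a_k=5  p_k/q_k = 125/6
k=3  a_k=1  p_k/q_k = 146/7
(x₁, y₁) = (146, 7);  146² − 435·7² = 1 ✓
k=2:  x_2 = 146·146+435·7·7 = 42631,  y_2 = 146·7+7·146 = 2044
k=3:  x_3 = 146·42631+435·7·2044 = 12448106,  y_3 = 146·2044+7·42631 = 596841
k=4:  x_4 = 146·12448106+435·7·596841 = 3634804321,  y_4 = 146·596841+7·12448106 = 174275528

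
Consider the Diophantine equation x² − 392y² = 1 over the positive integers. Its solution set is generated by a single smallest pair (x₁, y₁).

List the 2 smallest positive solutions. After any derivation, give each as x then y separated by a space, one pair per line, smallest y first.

99 5
19601 990

[19; 1,3,1,38] for √392; ℓ=4 ⇒ convergent index 3
i=0: a=19 ⇒ p=19, q=1
…
i=2: a=3 ⇒ p=79, q=4
i=3: a=1 ⇒ p=99, q=5
(x₁, y₁) = (99, 5);  99² − 392·5² = 1 ✓
(x_2, y_2) = (99·99 + 392·5·5, 99·5 + 5·99) = (19601, 990)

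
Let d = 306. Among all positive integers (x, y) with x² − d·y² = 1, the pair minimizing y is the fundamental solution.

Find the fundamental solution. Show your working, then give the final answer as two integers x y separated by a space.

[17; 2,34] for √306; ℓ=2 ⇒ convergent index 1
a_0=17:  p_0=17·1+0=17,  q_0=17·0+1=1
a_1=2:  p_1=2·17+1=35,  q_1=2·1+0=2
fundamental: x₁=35, y₁=2  (since 1225 − 306·4 = 1)

35 2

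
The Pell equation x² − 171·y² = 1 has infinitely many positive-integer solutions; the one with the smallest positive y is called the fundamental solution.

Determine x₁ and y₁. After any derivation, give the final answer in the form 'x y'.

[13; 13,26] for √171; ℓ=2 ⇒ convergent index 1
step 0: (13, 1)  from 13·(1,0) + (0,1)
step 1: (170, 13)  from 13·(13,1) + (1,0)
(x₁, y₁) = (170, 13);  170² − 171·13² = 1 ✓

170 13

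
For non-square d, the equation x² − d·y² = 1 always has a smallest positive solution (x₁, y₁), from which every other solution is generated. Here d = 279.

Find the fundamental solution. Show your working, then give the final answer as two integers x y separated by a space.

√279 = [16; 1,2,2,1,2,2,1,32, …], period ℓ=8 (even) → k=7
i=0: a=16 ⇒ p=16, q=1
…
i=4: a=1 ⇒ p=167, q=10
…
i=6: a=2 ⇒ p=1069, q=64
i=7: a=1 ⇒ p=1520, q=91
fundamental: x₁=1520, y₁=91  (since 2310400 − 279·8281 = 1)

1520 91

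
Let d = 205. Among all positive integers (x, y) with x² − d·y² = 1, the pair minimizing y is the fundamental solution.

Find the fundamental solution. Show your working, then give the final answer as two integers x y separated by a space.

39689 2772

√205 = [14; 3,6,1,4,1,6,3,28, …], period ℓ=8 (even) → k=7
i=0: a=14 ⇒ p=14, q=1
…
i=2: a=6 ⇒ p=272, q=19
…
i=4: a=4 ⇒ p=1532, q=107
i=5: a=1 ⇒ p=1847, q=129
i=6: a=6 ⇒ p=12614, q=881
i=7: a=3 ⇒ p=39689, q=2772
→ (39689, 2772).  Check: 39689²=1575216721, 205·2772²=1575216720, difference 1.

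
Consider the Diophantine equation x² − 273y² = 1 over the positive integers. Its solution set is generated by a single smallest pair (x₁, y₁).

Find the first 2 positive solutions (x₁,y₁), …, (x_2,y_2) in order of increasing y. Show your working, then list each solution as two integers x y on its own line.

√273 → a₀=16, period (1,1,10,1,1,32); ℓ=6 even so k=5
k=0  a_k=16  p_k/q_k = 16/1
…
k=2  a_k=1  p_k/q_k = 33/2
k=3  a_k=10  p_k/q_k = 347/21
k=4  a_k=1  p_k/q_k = 380/23
k=5  a_k=1  p_k/q_k = 727/44
→ (727, 44).  Check: 727²=528529, 273·44²=528528, difference 1.
(727+44√273)^2 = 1057057 + 63976√273

727 44
1057057 63976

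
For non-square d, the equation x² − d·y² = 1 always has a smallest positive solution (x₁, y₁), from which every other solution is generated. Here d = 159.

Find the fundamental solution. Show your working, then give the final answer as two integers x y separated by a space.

d=159: √d = [12; 1,1,1,1,3,1,1,1,1,24] (ℓ=10, even), read p_9/q_9
a_0=12:  p_0=12·1+0=12,  q_0=12·0+1=1
…
a_3=1:  p_3=1·25+13=38,  q_3=1·2+1=3
…
a_5=3:  p_5=3·63+38=227,  q_5=3·5+3=18
…
a_8=1:  p_8=1·517+290=807,  q_8=1·41+23=64
a_9=1:  p_9=1·807+517=1324,  q_9=1·64+41=105
(x₁, y₁) = (1324, 105);  1324² − 159·105² = 1 ✓

1324 105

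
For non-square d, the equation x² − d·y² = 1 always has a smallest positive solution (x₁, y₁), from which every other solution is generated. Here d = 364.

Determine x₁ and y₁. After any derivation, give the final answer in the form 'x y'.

4954951 259710

[19; 12,1,2,3,1,8,1,3,2,1,12,38] for √364; ℓ=12 ⇒ convergent index 11
step 0: (19, 1)  from 19·(1,0) + (0,1)
step 1: (229, 12)  from 12·(19,1) + (1,0)
step 2: (248, 13)  from 1·(229,12) + (19,1)
step 3: (725, 38)  from 2·(248,13) + (229,12)
step 4: (2423, 127)  from 3·(725,38) + (248,13)
step 5: (3148, 165)  from 1·(2423,127) + (725,38)
step 6: (27607, 1447)  from 8·(3148,165) + (2423,127)
…
step 8: (119872, 6283)  from 3·(30755,1612) + (27607,1447)
step 9: (270499, 14178)  from 2·(119872,6283) + (30755,1612)
step 10: (390371, 20461)  from 1·(270499,14178) + (119872,6283)
step 11: (4954951, 259710)  from 12·(390371,20461) + (270499,14178)
fundamental: x₁=4954951, y₁=259710  (since 24551539412401 − 364·67449284100 = 1)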